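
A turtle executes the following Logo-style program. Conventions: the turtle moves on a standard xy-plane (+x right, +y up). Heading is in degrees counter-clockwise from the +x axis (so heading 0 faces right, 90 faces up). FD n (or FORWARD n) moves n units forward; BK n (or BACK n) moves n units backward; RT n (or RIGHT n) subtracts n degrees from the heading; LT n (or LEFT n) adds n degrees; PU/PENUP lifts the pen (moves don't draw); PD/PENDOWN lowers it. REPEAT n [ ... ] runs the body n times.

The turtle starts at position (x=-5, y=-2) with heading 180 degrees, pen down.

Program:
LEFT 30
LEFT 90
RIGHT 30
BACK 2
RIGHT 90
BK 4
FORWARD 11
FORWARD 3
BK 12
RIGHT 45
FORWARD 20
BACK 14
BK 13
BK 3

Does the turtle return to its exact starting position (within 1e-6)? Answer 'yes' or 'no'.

Executing turtle program step by step:
Start: pos=(-5,-2), heading=180, pen down
LT 30: heading 180 -> 210
LT 90: heading 210 -> 300
RT 30: heading 300 -> 270
BK 2: (-5,-2) -> (-5,0) [heading=270, draw]
RT 90: heading 270 -> 180
BK 4: (-5,0) -> (-1,0) [heading=180, draw]
FD 11: (-1,0) -> (-12,0) [heading=180, draw]
FD 3: (-12,0) -> (-15,0) [heading=180, draw]
BK 12: (-15,0) -> (-3,0) [heading=180, draw]
RT 45: heading 180 -> 135
FD 20: (-3,0) -> (-17.142,14.142) [heading=135, draw]
BK 14: (-17.142,14.142) -> (-7.243,4.243) [heading=135, draw]
BK 13: (-7.243,4.243) -> (1.95,-4.95) [heading=135, draw]
BK 3: (1.95,-4.95) -> (4.071,-7.071) [heading=135, draw]
Final: pos=(4.071,-7.071), heading=135, 9 segment(s) drawn

Start position: (-5, -2)
Final position: (4.071, -7.071)
Distance = 10.392; >= 1e-6 -> NOT closed

Answer: no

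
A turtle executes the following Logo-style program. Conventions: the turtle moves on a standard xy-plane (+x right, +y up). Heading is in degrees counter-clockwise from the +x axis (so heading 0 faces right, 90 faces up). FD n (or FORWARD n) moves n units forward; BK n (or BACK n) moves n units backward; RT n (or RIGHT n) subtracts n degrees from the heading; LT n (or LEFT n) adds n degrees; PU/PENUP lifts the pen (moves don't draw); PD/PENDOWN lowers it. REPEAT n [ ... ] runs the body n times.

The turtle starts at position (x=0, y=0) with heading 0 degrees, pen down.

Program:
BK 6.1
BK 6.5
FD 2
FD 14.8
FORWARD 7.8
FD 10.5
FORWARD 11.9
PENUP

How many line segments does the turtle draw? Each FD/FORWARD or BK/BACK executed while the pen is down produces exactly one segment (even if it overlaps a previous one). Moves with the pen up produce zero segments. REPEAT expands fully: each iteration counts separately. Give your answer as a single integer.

Answer: 7

Derivation:
Executing turtle program step by step:
Start: pos=(0,0), heading=0, pen down
BK 6.1: (0,0) -> (-6.1,0) [heading=0, draw]
BK 6.5: (-6.1,0) -> (-12.6,0) [heading=0, draw]
FD 2: (-12.6,0) -> (-10.6,0) [heading=0, draw]
FD 14.8: (-10.6,0) -> (4.2,0) [heading=0, draw]
FD 7.8: (4.2,0) -> (12,0) [heading=0, draw]
FD 10.5: (12,0) -> (22.5,0) [heading=0, draw]
FD 11.9: (22.5,0) -> (34.4,0) [heading=0, draw]
PU: pen up
Final: pos=(34.4,0), heading=0, 7 segment(s) drawn
Segments drawn: 7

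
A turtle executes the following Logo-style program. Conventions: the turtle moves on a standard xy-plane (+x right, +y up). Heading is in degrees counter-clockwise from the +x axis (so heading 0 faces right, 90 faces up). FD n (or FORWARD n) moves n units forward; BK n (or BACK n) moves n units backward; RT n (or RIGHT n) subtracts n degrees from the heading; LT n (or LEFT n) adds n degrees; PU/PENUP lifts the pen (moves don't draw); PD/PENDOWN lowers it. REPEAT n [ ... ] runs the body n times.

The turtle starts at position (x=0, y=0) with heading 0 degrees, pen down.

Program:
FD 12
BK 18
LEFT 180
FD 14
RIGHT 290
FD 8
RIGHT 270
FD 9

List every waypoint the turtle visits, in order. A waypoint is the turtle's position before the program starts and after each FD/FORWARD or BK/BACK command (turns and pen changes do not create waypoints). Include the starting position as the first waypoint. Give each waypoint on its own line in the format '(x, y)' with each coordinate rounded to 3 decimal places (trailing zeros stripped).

Executing turtle program step by step:
Start: pos=(0,0), heading=0, pen down
FD 12: (0,0) -> (12,0) [heading=0, draw]
BK 18: (12,0) -> (-6,0) [heading=0, draw]
LT 180: heading 0 -> 180
FD 14: (-6,0) -> (-20,0) [heading=180, draw]
RT 290: heading 180 -> 250
FD 8: (-20,0) -> (-22.736,-7.518) [heading=250, draw]
RT 270: heading 250 -> 340
FD 9: (-22.736,-7.518) -> (-14.279,-10.596) [heading=340, draw]
Final: pos=(-14.279,-10.596), heading=340, 5 segment(s) drawn
Waypoints (6 total):
(0, 0)
(12, 0)
(-6, 0)
(-20, 0)
(-22.736, -7.518)
(-14.279, -10.596)

Answer: (0, 0)
(12, 0)
(-6, 0)
(-20, 0)
(-22.736, -7.518)
(-14.279, -10.596)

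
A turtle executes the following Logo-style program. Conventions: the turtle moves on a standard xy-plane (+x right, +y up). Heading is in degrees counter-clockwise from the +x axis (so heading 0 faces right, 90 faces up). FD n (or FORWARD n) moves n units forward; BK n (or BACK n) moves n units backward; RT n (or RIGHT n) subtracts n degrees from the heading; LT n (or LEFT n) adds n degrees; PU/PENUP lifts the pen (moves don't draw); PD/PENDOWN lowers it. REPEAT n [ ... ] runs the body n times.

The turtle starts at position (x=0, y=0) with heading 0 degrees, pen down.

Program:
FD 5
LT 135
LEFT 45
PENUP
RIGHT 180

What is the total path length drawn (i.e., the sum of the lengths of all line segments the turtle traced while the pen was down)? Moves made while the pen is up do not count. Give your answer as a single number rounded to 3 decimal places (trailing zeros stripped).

Answer: 5

Derivation:
Executing turtle program step by step:
Start: pos=(0,0), heading=0, pen down
FD 5: (0,0) -> (5,0) [heading=0, draw]
LT 135: heading 0 -> 135
LT 45: heading 135 -> 180
PU: pen up
RT 180: heading 180 -> 0
Final: pos=(5,0), heading=0, 1 segment(s) drawn

Segment lengths:
  seg 1: (0,0) -> (5,0), length = 5
Total = 5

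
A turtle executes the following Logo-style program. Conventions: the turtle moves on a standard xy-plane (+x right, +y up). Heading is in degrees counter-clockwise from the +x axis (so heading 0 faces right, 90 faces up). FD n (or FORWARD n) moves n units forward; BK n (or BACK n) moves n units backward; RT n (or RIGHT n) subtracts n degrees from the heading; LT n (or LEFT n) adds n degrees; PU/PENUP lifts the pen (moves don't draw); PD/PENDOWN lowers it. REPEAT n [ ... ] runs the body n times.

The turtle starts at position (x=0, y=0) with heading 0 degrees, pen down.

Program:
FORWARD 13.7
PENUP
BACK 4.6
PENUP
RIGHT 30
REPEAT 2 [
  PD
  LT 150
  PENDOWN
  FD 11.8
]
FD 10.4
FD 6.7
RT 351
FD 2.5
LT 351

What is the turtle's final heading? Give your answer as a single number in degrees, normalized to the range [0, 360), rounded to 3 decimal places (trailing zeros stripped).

Answer: 270

Derivation:
Executing turtle program step by step:
Start: pos=(0,0), heading=0, pen down
FD 13.7: (0,0) -> (13.7,0) [heading=0, draw]
PU: pen up
BK 4.6: (13.7,0) -> (9.1,0) [heading=0, move]
PU: pen up
RT 30: heading 0 -> 330
REPEAT 2 [
  -- iteration 1/2 --
  PD: pen down
  LT 150: heading 330 -> 120
  PD: pen down
  FD 11.8: (9.1,0) -> (3.2,10.219) [heading=120, draw]
  -- iteration 2/2 --
  PD: pen down
  LT 150: heading 120 -> 270
  PD: pen down
  FD 11.8: (3.2,10.219) -> (3.2,-1.581) [heading=270, draw]
]
FD 10.4: (3.2,-1.581) -> (3.2,-11.981) [heading=270, draw]
FD 6.7: (3.2,-11.981) -> (3.2,-18.681) [heading=270, draw]
RT 351: heading 270 -> 279
FD 2.5: (3.2,-18.681) -> (3.591,-21.15) [heading=279, draw]
LT 351: heading 279 -> 270
Final: pos=(3.591,-21.15), heading=270, 6 segment(s) drawn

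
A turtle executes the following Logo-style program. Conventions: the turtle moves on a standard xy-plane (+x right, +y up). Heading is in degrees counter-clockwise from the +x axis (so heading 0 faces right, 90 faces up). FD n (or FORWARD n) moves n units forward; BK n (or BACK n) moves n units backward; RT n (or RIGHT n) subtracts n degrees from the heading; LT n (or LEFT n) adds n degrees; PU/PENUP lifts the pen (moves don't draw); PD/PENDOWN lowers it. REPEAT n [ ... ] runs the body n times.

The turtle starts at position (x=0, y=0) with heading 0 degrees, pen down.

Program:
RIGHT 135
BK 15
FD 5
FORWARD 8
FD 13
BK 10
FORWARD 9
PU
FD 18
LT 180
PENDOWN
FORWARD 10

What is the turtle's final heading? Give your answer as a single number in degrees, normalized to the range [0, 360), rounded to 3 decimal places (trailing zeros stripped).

Executing turtle program step by step:
Start: pos=(0,0), heading=0, pen down
RT 135: heading 0 -> 225
BK 15: (0,0) -> (10.607,10.607) [heading=225, draw]
FD 5: (10.607,10.607) -> (7.071,7.071) [heading=225, draw]
FD 8: (7.071,7.071) -> (1.414,1.414) [heading=225, draw]
FD 13: (1.414,1.414) -> (-7.778,-7.778) [heading=225, draw]
BK 10: (-7.778,-7.778) -> (-0.707,-0.707) [heading=225, draw]
FD 9: (-0.707,-0.707) -> (-7.071,-7.071) [heading=225, draw]
PU: pen up
FD 18: (-7.071,-7.071) -> (-19.799,-19.799) [heading=225, move]
LT 180: heading 225 -> 45
PD: pen down
FD 10: (-19.799,-19.799) -> (-12.728,-12.728) [heading=45, draw]
Final: pos=(-12.728,-12.728), heading=45, 7 segment(s) drawn

Answer: 45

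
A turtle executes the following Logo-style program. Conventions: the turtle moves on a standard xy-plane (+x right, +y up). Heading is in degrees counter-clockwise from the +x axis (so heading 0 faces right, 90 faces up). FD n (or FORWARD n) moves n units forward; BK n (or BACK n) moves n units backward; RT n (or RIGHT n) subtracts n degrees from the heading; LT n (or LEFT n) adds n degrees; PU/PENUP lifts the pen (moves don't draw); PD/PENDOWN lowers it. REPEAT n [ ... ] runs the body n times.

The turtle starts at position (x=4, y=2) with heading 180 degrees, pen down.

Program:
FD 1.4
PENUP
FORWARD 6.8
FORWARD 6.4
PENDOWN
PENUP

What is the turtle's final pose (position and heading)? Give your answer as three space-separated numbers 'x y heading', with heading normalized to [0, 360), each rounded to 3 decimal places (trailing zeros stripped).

Answer: -10.6 2 180

Derivation:
Executing turtle program step by step:
Start: pos=(4,2), heading=180, pen down
FD 1.4: (4,2) -> (2.6,2) [heading=180, draw]
PU: pen up
FD 6.8: (2.6,2) -> (-4.2,2) [heading=180, move]
FD 6.4: (-4.2,2) -> (-10.6,2) [heading=180, move]
PD: pen down
PU: pen up
Final: pos=(-10.6,2), heading=180, 1 segment(s) drawn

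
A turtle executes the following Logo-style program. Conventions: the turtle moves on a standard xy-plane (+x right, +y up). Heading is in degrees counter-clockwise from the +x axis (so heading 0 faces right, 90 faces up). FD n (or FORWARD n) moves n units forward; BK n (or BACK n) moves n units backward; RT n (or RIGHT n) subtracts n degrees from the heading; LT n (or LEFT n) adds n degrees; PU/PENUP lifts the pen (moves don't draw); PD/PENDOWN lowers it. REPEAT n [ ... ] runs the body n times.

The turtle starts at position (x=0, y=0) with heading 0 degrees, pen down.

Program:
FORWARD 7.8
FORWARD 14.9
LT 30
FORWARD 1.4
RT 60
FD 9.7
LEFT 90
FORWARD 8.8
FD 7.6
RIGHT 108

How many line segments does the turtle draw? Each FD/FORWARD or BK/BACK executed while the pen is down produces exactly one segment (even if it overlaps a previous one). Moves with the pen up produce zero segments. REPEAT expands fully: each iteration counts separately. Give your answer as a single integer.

Executing turtle program step by step:
Start: pos=(0,0), heading=0, pen down
FD 7.8: (0,0) -> (7.8,0) [heading=0, draw]
FD 14.9: (7.8,0) -> (22.7,0) [heading=0, draw]
LT 30: heading 0 -> 30
FD 1.4: (22.7,0) -> (23.912,0.7) [heading=30, draw]
RT 60: heading 30 -> 330
FD 9.7: (23.912,0.7) -> (32.313,-4.15) [heading=330, draw]
LT 90: heading 330 -> 60
FD 8.8: (32.313,-4.15) -> (36.713,3.471) [heading=60, draw]
FD 7.6: (36.713,3.471) -> (40.513,10.053) [heading=60, draw]
RT 108: heading 60 -> 312
Final: pos=(40.513,10.053), heading=312, 6 segment(s) drawn
Segments drawn: 6

Answer: 6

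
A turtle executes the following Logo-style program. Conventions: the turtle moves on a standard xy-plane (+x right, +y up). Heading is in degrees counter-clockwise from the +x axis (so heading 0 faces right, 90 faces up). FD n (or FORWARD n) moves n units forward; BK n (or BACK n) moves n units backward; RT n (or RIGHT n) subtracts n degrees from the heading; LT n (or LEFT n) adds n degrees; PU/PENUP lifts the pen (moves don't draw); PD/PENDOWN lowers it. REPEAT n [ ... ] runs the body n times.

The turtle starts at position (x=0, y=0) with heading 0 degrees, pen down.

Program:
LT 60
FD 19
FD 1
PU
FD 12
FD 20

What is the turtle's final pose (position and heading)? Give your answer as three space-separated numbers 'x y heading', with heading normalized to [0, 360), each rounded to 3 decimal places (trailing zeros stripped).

Answer: 26 45.033 60

Derivation:
Executing turtle program step by step:
Start: pos=(0,0), heading=0, pen down
LT 60: heading 0 -> 60
FD 19: (0,0) -> (9.5,16.454) [heading=60, draw]
FD 1: (9.5,16.454) -> (10,17.321) [heading=60, draw]
PU: pen up
FD 12: (10,17.321) -> (16,27.713) [heading=60, move]
FD 20: (16,27.713) -> (26,45.033) [heading=60, move]
Final: pos=(26,45.033), heading=60, 2 segment(s) drawn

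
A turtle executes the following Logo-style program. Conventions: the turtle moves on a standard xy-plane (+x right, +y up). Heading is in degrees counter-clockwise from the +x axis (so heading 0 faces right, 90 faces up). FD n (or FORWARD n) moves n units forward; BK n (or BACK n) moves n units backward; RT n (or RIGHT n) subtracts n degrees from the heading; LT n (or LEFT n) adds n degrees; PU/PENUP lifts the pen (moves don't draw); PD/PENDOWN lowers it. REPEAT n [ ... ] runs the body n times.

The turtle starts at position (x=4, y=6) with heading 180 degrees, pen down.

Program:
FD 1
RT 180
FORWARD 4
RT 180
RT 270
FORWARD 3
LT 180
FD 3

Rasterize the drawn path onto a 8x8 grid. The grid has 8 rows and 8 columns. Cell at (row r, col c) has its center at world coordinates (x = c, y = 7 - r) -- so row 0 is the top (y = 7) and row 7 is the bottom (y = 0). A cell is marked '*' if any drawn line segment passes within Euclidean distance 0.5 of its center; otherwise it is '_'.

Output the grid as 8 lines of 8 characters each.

Segment 0: (4,6) -> (3,6)
Segment 1: (3,6) -> (7,6)
Segment 2: (7,6) -> (7,3)
Segment 3: (7,3) -> (7,6)

Answer: ________
___*****
_______*
_______*
_______*
________
________
________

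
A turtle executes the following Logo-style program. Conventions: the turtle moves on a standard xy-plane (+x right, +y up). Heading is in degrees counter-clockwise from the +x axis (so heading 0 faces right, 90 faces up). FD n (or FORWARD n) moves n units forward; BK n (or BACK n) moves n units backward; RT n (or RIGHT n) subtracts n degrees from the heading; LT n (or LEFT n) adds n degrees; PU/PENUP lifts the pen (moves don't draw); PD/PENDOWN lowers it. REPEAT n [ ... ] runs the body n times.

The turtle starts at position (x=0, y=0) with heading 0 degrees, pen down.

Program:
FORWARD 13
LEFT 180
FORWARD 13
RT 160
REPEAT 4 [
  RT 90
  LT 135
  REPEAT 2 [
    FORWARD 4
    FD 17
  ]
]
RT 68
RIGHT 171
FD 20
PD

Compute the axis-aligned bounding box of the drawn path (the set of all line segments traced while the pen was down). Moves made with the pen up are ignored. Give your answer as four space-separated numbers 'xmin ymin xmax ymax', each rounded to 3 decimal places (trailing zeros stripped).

Answer: -74.147 0 17.75 95.282

Derivation:
Executing turtle program step by step:
Start: pos=(0,0), heading=0, pen down
FD 13: (0,0) -> (13,0) [heading=0, draw]
LT 180: heading 0 -> 180
FD 13: (13,0) -> (0,0) [heading=180, draw]
RT 160: heading 180 -> 20
REPEAT 4 [
  -- iteration 1/4 --
  RT 90: heading 20 -> 290
  LT 135: heading 290 -> 65
  REPEAT 2 [
    -- iteration 1/2 --
    FD 4: (0,0) -> (1.69,3.625) [heading=65, draw]
    FD 17: (1.69,3.625) -> (8.875,19.032) [heading=65, draw]
    -- iteration 2/2 --
    FD 4: (8.875,19.032) -> (10.565,22.658) [heading=65, draw]
    FD 17: (10.565,22.658) -> (17.75,38.065) [heading=65, draw]
  ]
  -- iteration 2/4 --
  RT 90: heading 65 -> 335
  LT 135: heading 335 -> 110
  REPEAT 2 [
    -- iteration 1/2 --
    FD 4: (17.75,38.065) -> (16.382,41.824) [heading=110, draw]
    FD 17: (16.382,41.824) -> (10.568,57.798) [heading=110, draw]
    -- iteration 2/2 --
    FD 4: (10.568,57.798) -> (9.199,61.557) [heading=110, draw]
    FD 17: (9.199,61.557) -> (3.385,77.532) [heading=110, draw]
  ]
  -- iteration 3/4 --
  RT 90: heading 110 -> 20
  LT 135: heading 20 -> 155
  REPEAT 2 [
    -- iteration 1/2 --
    FD 4: (3.385,77.532) -> (-0.24,79.222) [heading=155, draw]
    FD 17: (-0.24,79.222) -> (-15.647,86.407) [heading=155, draw]
    -- iteration 2/2 --
    FD 4: (-15.647,86.407) -> (-19.273,88.097) [heading=155, draw]
    FD 17: (-19.273,88.097) -> (-34.68,95.282) [heading=155, draw]
  ]
  -- iteration 4/4 --
  RT 90: heading 155 -> 65
  LT 135: heading 65 -> 200
  REPEAT 2 [
    -- iteration 1/2 --
    FD 4: (-34.68,95.282) -> (-38.439,93.914) [heading=200, draw]
    FD 17: (-38.439,93.914) -> (-54.413,88.1) [heading=200, draw]
    -- iteration 2/2 --
    FD 4: (-54.413,88.1) -> (-58.172,86.731) [heading=200, draw]
    FD 17: (-58.172,86.731) -> (-74.147,80.917) [heading=200, draw]
  ]
]
RT 68: heading 200 -> 132
RT 171: heading 132 -> 321
FD 20: (-74.147,80.917) -> (-58.604,68.331) [heading=321, draw]
PD: pen down
Final: pos=(-58.604,68.331), heading=321, 19 segment(s) drawn

Segment endpoints: x in {-74.147, -58.604, -58.172, -54.413, -38.439, -34.68, -19.273, -15.647, -0.24, 0, 1.69, 3.385, 8.875, 9.199, 10.565, 10.568, 13, 16.382, 17.75}, y in {0, 0, 3.625, 19.032, 22.658, 38.065, 41.824, 57.798, 61.557, 68.331, 77.532, 79.222, 80.917, 86.407, 86.731, 88.097, 88.1, 93.914, 95.282}
xmin=-74.147, ymin=0, xmax=17.75, ymax=95.282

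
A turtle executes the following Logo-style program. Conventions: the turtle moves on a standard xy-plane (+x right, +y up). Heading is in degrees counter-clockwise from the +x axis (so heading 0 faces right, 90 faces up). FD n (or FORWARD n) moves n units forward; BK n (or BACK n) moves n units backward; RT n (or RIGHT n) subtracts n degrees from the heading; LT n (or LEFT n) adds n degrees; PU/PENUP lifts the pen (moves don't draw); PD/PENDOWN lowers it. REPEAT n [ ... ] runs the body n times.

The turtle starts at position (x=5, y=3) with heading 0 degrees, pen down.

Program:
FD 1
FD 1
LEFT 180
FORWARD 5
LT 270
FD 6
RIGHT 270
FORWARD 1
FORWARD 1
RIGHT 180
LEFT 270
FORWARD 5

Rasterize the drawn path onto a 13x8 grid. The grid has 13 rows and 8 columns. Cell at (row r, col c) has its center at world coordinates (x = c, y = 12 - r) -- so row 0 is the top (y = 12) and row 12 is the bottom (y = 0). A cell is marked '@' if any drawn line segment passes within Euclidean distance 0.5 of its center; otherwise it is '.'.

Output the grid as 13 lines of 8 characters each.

Answer: ........
........
........
@@@.....
@.@.....
@.@.....
@.@.....
@.@.....
@.@.....
..@@@@@@
........
........
........

Derivation:
Segment 0: (5,3) -> (6,3)
Segment 1: (6,3) -> (7,3)
Segment 2: (7,3) -> (2,3)
Segment 3: (2,3) -> (2,9)
Segment 4: (2,9) -> (1,9)
Segment 5: (1,9) -> (0,9)
Segment 6: (0,9) -> (0,4)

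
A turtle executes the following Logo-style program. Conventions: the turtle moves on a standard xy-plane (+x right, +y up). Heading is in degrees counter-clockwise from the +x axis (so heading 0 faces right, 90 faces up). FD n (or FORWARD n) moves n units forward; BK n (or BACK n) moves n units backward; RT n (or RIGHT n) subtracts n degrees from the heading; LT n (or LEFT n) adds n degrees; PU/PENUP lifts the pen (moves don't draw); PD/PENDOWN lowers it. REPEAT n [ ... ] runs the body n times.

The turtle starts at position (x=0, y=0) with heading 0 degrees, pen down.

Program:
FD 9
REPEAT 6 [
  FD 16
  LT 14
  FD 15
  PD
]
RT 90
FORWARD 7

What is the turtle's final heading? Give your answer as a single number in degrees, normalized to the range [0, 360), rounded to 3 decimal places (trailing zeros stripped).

Answer: 354

Derivation:
Executing turtle program step by step:
Start: pos=(0,0), heading=0, pen down
FD 9: (0,0) -> (9,0) [heading=0, draw]
REPEAT 6 [
  -- iteration 1/6 --
  FD 16: (9,0) -> (25,0) [heading=0, draw]
  LT 14: heading 0 -> 14
  FD 15: (25,0) -> (39.554,3.629) [heading=14, draw]
  PD: pen down
  -- iteration 2/6 --
  FD 16: (39.554,3.629) -> (55.079,7.5) [heading=14, draw]
  LT 14: heading 14 -> 28
  FD 15: (55.079,7.5) -> (68.323,14.542) [heading=28, draw]
  PD: pen down
  -- iteration 3/6 --
  FD 16: (68.323,14.542) -> (82.451,22.053) [heading=28, draw]
  LT 14: heading 28 -> 42
  FD 15: (82.451,22.053) -> (93.598,32.09) [heading=42, draw]
  PD: pen down
  -- iteration 4/6 --
  FD 16: (93.598,32.09) -> (105.488,42.796) [heading=42, draw]
  LT 14: heading 42 -> 56
  FD 15: (105.488,42.796) -> (113.876,55.232) [heading=56, draw]
  PD: pen down
  -- iteration 5/6 --
  FD 16: (113.876,55.232) -> (122.823,68.496) [heading=56, draw]
  LT 14: heading 56 -> 70
  FD 15: (122.823,68.496) -> (127.953,82.592) [heading=70, draw]
  PD: pen down
  -- iteration 6/6 --
  FD 16: (127.953,82.592) -> (133.426,97.627) [heading=70, draw]
  LT 14: heading 70 -> 84
  FD 15: (133.426,97.627) -> (134.994,112.545) [heading=84, draw]
  PD: pen down
]
RT 90: heading 84 -> 354
FD 7: (134.994,112.545) -> (141.955,111.813) [heading=354, draw]
Final: pos=(141.955,111.813), heading=354, 14 segment(s) drawn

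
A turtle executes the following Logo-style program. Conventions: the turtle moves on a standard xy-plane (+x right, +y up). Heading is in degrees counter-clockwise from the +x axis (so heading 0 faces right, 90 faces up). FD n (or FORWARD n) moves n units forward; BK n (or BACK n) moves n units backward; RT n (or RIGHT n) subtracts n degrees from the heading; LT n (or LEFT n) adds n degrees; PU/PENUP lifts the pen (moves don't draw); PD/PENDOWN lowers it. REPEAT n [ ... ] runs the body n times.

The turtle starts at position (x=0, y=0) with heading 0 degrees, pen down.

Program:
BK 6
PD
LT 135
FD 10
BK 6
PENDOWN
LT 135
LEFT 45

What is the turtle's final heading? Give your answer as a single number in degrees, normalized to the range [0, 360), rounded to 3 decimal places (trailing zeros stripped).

Answer: 315

Derivation:
Executing turtle program step by step:
Start: pos=(0,0), heading=0, pen down
BK 6: (0,0) -> (-6,0) [heading=0, draw]
PD: pen down
LT 135: heading 0 -> 135
FD 10: (-6,0) -> (-13.071,7.071) [heading=135, draw]
BK 6: (-13.071,7.071) -> (-8.828,2.828) [heading=135, draw]
PD: pen down
LT 135: heading 135 -> 270
LT 45: heading 270 -> 315
Final: pos=(-8.828,2.828), heading=315, 3 segment(s) drawn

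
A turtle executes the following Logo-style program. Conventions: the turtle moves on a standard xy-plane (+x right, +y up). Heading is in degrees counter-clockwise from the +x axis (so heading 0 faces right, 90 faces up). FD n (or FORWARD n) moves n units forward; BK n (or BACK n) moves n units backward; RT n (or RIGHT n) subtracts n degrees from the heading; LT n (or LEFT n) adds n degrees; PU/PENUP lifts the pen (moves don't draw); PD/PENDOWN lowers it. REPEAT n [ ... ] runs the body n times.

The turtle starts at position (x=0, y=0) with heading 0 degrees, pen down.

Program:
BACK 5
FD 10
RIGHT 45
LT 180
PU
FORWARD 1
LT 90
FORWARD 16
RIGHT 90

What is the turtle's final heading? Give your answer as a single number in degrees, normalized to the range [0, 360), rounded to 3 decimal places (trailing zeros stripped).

Answer: 135

Derivation:
Executing turtle program step by step:
Start: pos=(0,0), heading=0, pen down
BK 5: (0,0) -> (-5,0) [heading=0, draw]
FD 10: (-5,0) -> (5,0) [heading=0, draw]
RT 45: heading 0 -> 315
LT 180: heading 315 -> 135
PU: pen up
FD 1: (5,0) -> (4.293,0.707) [heading=135, move]
LT 90: heading 135 -> 225
FD 16: (4.293,0.707) -> (-7.021,-10.607) [heading=225, move]
RT 90: heading 225 -> 135
Final: pos=(-7.021,-10.607), heading=135, 2 segment(s) drawn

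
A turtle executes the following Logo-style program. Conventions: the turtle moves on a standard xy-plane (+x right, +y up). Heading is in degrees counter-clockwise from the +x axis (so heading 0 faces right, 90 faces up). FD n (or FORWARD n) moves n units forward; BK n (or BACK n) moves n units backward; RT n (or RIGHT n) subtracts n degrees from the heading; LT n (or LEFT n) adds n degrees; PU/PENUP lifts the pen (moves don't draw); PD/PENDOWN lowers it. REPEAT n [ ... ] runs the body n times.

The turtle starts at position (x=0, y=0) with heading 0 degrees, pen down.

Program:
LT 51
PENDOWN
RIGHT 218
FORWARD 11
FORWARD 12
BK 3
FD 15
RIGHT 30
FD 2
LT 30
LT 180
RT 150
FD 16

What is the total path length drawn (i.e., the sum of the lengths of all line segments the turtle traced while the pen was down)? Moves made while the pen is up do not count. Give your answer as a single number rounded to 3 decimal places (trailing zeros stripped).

Executing turtle program step by step:
Start: pos=(0,0), heading=0, pen down
LT 51: heading 0 -> 51
PD: pen down
RT 218: heading 51 -> 193
FD 11: (0,0) -> (-10.718,-2.474) [heading=193, draw]
FD 12: (-10.718,-2.474) -> (-22.411,-5.174) [heading=193, draw]
BK 3: (-22.411,-5.174) -> (-19.487,-4.499) [heading=193, draw]
FD 15: (-19.487,-4.499) -> (-34.103,-7.873) [heading=193, draw]
RT 30: heading 193 -> 163
FD 2: (-34.103,-7.873) -> (-36.016,-7.289) [heading=163, draw]
LT 30: heading 163 -> 193
LT 180: heading 193 -> 13
RT 150: heading 13 -> 223
FD 16: (-36.016,-7.289) -> (-47.717,-18.201) [heading=223, draw]
Final: pos=(-47.717,-18.201), heading=223, 6 segment(s) drawn

Segment lengths:
  seg 1: (0,0) -> (-10.718,-2.474), length = 11
  seg 2: (-10.718,-2.474) -> (-22.411,-5.174), length = 12
  seg 3: (-22.411,-5.174) -> (-19.487,-4.499), length = 3
  seg 4: (-19.487,-4.499) -> (-34.103,-7.873), length = 15
  seg 5: (-34.103,-7.873) -> (-36.016,-7.289), length = 2
  seg 6: (-36.016,-7.289) -> (-47.717,-18.201), length = 16
Total = 59

Answer: 59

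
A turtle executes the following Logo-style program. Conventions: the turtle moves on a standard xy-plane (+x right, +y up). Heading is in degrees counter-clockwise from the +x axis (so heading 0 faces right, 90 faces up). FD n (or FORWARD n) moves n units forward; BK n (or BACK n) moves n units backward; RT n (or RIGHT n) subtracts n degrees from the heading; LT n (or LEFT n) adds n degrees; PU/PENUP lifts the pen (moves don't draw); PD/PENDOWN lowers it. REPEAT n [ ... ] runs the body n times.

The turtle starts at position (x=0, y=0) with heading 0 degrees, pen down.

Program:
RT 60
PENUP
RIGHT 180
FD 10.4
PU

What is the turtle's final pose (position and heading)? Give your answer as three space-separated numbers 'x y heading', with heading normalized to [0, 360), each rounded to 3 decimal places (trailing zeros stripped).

Answer: -5.2 9.007 120

Derivation:
Executing turtle program step by step:
Start: pos=(0,0), heading=0, pen down
RT 60: heading 0 -> 300
PU: pen up
RT 180: heading 300 -> 120
FD 10.4: (0,0) -> (-5.2,9.007) [heading=120, move]
PU: pen up
Final: pos=(-5.2,9.007), heading=120, 0 segment(s) drawn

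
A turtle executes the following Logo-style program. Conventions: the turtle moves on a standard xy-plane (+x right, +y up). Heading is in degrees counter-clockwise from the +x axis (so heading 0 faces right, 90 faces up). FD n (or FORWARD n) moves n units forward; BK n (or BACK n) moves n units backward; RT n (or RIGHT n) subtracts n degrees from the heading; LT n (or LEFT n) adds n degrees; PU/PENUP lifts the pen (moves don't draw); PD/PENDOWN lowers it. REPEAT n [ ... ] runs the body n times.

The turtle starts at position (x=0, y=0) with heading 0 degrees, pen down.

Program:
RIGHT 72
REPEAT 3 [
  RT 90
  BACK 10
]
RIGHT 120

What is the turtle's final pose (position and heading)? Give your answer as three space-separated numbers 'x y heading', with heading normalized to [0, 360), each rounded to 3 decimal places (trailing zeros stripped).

Answer: 3.09 -9.511 258

Derivation:
Executing turtle program step by step:
Start: pos=(0,0), heading=0, pen down
RT 72: heading 0 -> 288
REPEAT 3 [
  -- iteration 1/3 --
  RT 90: heading 288 -> 198
  BK 10: (0,0) -> (9.511,3.09) [heading=198, draw]
  -- iteration 2/3 --
  RT 90: heading 198 -> 108
  BK 10: (9.511,3.09) -> (12.601,-6.42) [heading=108, draw]
  -- iteration 3/3 --
  RT 90: heading 108 -> 18
  BK 10: (12.601,-6.42) -> (3.09,-9.511) [heading=18, draw]
]
RT 120: heading 18 -> 258
Final: pos=(3.09,-9.511), heading=258, 3 segment(s) drawn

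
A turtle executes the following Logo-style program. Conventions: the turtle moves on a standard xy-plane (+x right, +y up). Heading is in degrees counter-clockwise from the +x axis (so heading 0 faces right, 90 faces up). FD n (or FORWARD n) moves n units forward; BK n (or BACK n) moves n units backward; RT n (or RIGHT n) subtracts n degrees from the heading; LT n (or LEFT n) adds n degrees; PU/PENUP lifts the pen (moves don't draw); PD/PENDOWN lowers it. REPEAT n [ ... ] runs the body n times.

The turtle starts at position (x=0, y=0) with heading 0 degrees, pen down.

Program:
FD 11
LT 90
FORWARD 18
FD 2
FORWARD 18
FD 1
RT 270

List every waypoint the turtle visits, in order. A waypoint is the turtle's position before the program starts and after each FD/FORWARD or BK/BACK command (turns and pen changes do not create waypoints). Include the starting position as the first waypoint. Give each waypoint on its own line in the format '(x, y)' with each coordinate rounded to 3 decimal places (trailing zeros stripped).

Answer: (0, 0)
(11, 0)
(11, 18)
(11, 20)
(11, 38)
(11, 39)

Derivation:
Executing turtle program step by step:
Start: pos=(0,0), heading=0, pen down
FD 11: (0,0) -> (11,0) [heading=0, draw]
LT 90: heading 0 -> 90
FD 18: (11,0) -> (11,18) [heading=90, draw]
FD 2: (11,18) -> (11,20) [heading=90, draw]
FD 18: (11,20) -> (11,38) [heading=90, draw]
FD 1: (11,38) -> (11,39) [heading=90, draw]
RT 270: heading 90 -> 180
Final: pos=(11,39), heading=180, 5 segment(s) drawn
Waypoints (6 total):
(0, 0)
(11, 0)
(11, 18)
(11, 20)
(11, 38)
(11, 39)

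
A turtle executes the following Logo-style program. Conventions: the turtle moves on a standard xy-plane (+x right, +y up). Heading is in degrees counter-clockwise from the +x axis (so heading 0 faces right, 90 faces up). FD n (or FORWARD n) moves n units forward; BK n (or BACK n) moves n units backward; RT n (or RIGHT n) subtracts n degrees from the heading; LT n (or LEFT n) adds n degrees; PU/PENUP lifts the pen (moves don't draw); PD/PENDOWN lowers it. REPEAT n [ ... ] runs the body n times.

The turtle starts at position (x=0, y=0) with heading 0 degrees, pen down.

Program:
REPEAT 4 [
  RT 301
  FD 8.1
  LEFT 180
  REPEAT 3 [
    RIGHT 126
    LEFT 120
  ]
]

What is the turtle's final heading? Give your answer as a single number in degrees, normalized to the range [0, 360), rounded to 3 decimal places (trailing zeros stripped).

Answer: 164

Derivation:
Executing turtle program step by step:
Start: pos=(0,0), heading=0, pen down
REPEAT 4 [
  -- iteration 1/4 --
  RT 301: heading 0 -> 59
  FD 8.1: (0,0) -> (4.172,6.943) [heading=59, draw]
  LT 180: heading 59 -> 239
  REPEAT 3 [
    -- iteration 1/3 --
    RT 126: heading 239 -> 113
    LT 120: heading 113 -> 233
    -- iteration 2/3 --
    RT 126: heading 233 -> 107
    LT 120: heading 107 -> 227
    -- iteration 3/3 --
    RT 126: heading 227 -> 101
    LT 120: heading 101 -> 221
  ]
  -- iteration 2/4 --
  RT 301: heading 221 -> 280
  FD 8.1: (4.172,6.943) -> (5.578,-1.034) [heading=280, draw]
  LT 180: heading 280 -> 100
  REPEAT 3 [
    -- iteration 1/3 --
    RT 126: heading 100 -> 334
    LT 120: heading 334 -> 94
    -- iteration 2/3 --
    RT 126: heading 94 -> 328
    LT 120: heading 328 -> 88
    -- iteration 3/3 --
    RT 126: heading 88 -> 322
    LT 120: heading 322 -> 82
  ]
  -- iteration 3/4 --
  RT 301: heading 82 -> 141
  FD 8.1: (5.578,-1.034) -> (-0.717,4.064) [heading=141, draw]
  LT 180: heading 141 -> 321
  REPEAT 3 [
    -- iteration 1/3 --
    RT 126: heading 321 -> 195
    LT 120: heading 195 -> 315
    -- iteration 2/3 --
    RT 126: heading 315 -> 189
    LT 120: heading 189 -> 309
    -- iteration 3/3 --
    RT 126: heading 309 -> 183
    LT 120: heading 183 -> 303
  ]
  -- iteration 4/4 --
  RT 301: heading 303 -> 2
  FD 8.1: (-0.717,4.064) -> (7.379,4.346) [heading=2, draw]
  LT 180: heading 2 -> 182
  REPEAT 3 [
    -- iteration 1/3 --
    RT 126: heading 182 -> 56
    LT 120: heading 56 -> 176
    -- iteration 2/3 --
    RT 126: heading 176 -> 50
    LT 120: heading 50 -> 170
    -- iteration 3/3 --
    RT 126: heading 170 -> 44
    LT 120: heading 44 -> 164
  ]
]
Final: pos=(7.379,4.346), heading=164, 4 segment(s) drawn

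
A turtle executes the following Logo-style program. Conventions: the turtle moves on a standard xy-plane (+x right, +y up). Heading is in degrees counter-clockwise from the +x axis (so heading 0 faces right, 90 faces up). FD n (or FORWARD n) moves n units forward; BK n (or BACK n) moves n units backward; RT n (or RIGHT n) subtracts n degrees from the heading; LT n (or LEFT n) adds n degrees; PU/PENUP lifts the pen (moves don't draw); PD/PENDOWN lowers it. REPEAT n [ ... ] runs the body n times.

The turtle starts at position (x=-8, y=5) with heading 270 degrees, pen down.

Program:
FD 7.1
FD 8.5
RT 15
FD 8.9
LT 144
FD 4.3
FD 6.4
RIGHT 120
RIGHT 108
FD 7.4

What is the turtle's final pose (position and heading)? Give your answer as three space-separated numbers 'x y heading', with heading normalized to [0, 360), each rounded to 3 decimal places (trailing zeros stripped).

Executing turtle program step by step:
Start: pos=(-8,5), heading=270, pen down
FD 7.1: (-8,5) -> (-8,-2.1) [heading=270, draw]
FD 8.5: (-8,-2.1) -> (-8,-10.6) [heading=270, draw]
RT 15: heading 270 -> 255
FD 8.9: (-8,-10.6) -> (-10.303,-19.197) [heading=255, draw]
LT 144: heading 255 -> 39
FD 4.3: (-10.303,-19.197) -> (-6.962,-16.491) [heading=39, draw]
FD 6.4: (-6.962,-16.491) -> (-1.988,-12.463) [heading=39, draw]
RT 120: heading 39 -> 279
RT 108: heading 279 -> 171
FD 7.4: (-1.988,-12.463) -> (-9.297,-11.305) [heading=171, draw]
Final: pos=(-9.297,-11.305), heading=171, 6 segment(s) drawn

Answer: -9.297 -11.305 171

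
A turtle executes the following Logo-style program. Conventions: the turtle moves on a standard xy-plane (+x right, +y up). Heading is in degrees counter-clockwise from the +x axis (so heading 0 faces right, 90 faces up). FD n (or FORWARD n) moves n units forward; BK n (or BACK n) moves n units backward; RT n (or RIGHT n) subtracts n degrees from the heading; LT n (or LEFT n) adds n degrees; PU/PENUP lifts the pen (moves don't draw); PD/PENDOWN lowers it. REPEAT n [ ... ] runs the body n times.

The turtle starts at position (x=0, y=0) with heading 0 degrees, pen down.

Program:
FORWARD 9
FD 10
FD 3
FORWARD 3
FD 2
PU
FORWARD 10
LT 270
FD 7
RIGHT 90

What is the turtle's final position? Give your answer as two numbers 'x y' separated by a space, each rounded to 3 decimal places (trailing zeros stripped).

Answer: 37 -7

Derivation:
Executing turtle program step by step:
Start: pos=(0,0), heading=0, pen down
FD 9: (0,0) -> (9,0) [heading=0, draw]
FD 10: (9,0) -> (19,0) [heading=0, draw]
FD 3: (19,0) -> (22,0) [heading=0, draw]
FD 3: (22,0) -> (25,0) [heading=0, draw]
FD 2: (25,0) -> (27,0) [heading=0, draw]
PU: pen up
FD 10: (27,0) -> (37,0) [heading=0, move]
LT 270: heading 0 -> 270
FD 7: (37,0) -> (37,-7) [heading=270, move]
RT 90: heading 270 -> 180
Final: pos=(37,-7), heading=180, 5 segment(s) drawn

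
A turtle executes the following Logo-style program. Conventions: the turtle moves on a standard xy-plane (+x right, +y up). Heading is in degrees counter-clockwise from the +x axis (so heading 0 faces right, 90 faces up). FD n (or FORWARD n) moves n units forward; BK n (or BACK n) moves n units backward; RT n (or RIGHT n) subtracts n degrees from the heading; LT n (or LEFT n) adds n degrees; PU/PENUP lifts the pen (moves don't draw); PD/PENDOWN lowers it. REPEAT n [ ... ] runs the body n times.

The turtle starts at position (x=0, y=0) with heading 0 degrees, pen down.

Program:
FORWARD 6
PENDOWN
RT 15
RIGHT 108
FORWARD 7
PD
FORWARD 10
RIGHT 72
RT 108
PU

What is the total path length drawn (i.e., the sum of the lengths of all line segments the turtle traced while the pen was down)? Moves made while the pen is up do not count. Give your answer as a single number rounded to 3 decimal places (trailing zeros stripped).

Executing turtle program step by step:
Start: pos=(0,0), heading=0, pen down
FD 6: (0,0) -> (6,0) [heading=0, draw]
PD: pen down
RT 15: heading 0 -> 345
RT 108: heading 345 -> 237
FD 7: (6,0) -> (2.188,-5.871) [heading=237, draw]
PD: pen down
FD 10: (2.188,-5.871) -> (-3.259,-14.257) [heading=237, draw]
RT 72: heading 237 -> 165
RT 108: heading 165 -> 57
PU: pen up
Final: pos=(-3.259,-14.257), heading=57, 3 segment(s) drawn

Segment lengths:
  seg 1: (0,0) -> (6,0), length = 6
  seg 2: (6,0) -> (2.188,-5.871), length = 7
  seg 3: (2.188,-5.871) -> (-3.259,-14.257), length = 10
Total = 23

Answer: 23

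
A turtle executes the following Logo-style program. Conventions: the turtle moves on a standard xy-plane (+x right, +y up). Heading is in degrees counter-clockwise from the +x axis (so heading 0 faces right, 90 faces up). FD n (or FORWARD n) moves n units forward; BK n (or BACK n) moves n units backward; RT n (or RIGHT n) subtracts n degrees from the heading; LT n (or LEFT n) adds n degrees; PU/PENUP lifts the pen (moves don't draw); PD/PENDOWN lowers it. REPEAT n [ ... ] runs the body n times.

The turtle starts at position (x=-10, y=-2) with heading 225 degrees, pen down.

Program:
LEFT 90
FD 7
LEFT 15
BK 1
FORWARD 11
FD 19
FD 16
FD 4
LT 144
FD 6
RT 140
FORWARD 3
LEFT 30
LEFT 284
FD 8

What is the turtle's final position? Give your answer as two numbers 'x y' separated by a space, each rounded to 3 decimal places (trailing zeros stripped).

Executing turtle program step by step:
Start: pos=(-10,-2), heading=225, pen down
LT 90: heading 225 -> 315
FD 7: (-10,-2) -> (-5.05,-6.95) [heading=315, draw]
LT 15: heading 315 -> 330
BK 1: (-5.05,-6.95) -> (-5.916,-6.45) [heading=330, draw]
FD 11: (-5.916,-6.45) -> (3.61,-11.95) [heading=330, draw]
FD 19: (3.61,-11.95) -> (20.064,-21.45) [heading=330, draw]
FD 16: (20.064,-21.45) -> (33.921,-29.45) [heading=330, draw]
FD 4: (33.921,-29.45) -> (37.385,-31.45) [heading=330, draw]
LT 144: heading 330 -> 114
FD 6: (37.385,-31.45) -> (34.945,-25.968) [heading=114, draw]
RT 140: heading 114 -> 334
FD 3: (34.945,-25.968) -> (37.641,-27.284) [heading=334, draw]
LT 30: heading 334 -> 4
LT 284: heading 4 -> 288
FD 8: (37.641,-27.284) -> (40.113,-34.892) [heading=288, draw]
Final: pos=(40.113,-34.892), heading=288, 9 segment(s) drawn

Answer: 40.113 -34.892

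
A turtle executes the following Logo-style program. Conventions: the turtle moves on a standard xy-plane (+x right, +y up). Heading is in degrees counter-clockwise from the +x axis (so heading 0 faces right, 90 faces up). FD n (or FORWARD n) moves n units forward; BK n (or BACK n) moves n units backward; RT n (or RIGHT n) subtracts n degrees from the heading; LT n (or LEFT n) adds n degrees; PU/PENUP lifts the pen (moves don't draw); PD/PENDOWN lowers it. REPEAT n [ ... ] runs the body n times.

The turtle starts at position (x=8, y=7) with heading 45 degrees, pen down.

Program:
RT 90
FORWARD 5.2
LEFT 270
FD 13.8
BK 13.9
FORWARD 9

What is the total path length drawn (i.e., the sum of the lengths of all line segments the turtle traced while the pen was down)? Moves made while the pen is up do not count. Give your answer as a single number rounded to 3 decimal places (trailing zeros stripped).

Executing turtle program step by step:
Start: pos=(8,7), heading=45, pen down
RT 90: heading 45 -> 315
FD 5.2: (8,7) -> (11.677,3.323) [heading=315, draw]
LT 270: heading 315 -> 225
FD 13.8: (11.677,3.323) -> (1.919,-6.435) [heading=225, draw]
BK 13.9: (1.919,-6.435) -> (11.748,3.394) [heading=225, draw]
FD 9: (11.748,3.394) -> (5.384,-2.97) [heading=225, draw]
Final: pos=(5.384,-2.97), heading=225, 4 segment(s) drawn

Segment lengths:
  seg 1: (8,7) -> (11.677,3.323), length = 5.2
  seg 2: (11.677,3.323) -> (1.919,-6.435), length = 13.8
  seg 3: (1.919,-6.435) -> (11.748,3.394), length = 13.9
  seg 4: (11.748,3.394) -> (5.384,-2.97), length = 9
Total = 41.9

Answer: 41.9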